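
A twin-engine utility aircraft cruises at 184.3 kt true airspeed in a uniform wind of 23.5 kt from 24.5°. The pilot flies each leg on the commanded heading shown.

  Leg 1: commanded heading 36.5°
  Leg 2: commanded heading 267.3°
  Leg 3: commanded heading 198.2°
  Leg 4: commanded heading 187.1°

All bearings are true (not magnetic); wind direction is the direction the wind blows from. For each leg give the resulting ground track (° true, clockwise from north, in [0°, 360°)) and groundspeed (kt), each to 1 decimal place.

Leg 1: track=38.2°, groundspeed=161.4 kt
Leg 2: track=261.2°, groundspeed=196.2 kt
Leg 3: track=198.9°, groundspeed=207.7 kt
Leg 4: track=189.0°, groundspeed=206.8 kt

Leg 1: heading 36.5°; drift +1.7° → track 38.2°, groundspeed 161.4 kt
Leg 2: heading 267.3°; drift -6.1° → track 261.2°, groundspeed 196.2 kt
Leg 3: heading 198.2°; drift +0.7° → track 198.9°, groundspeed 207.7 kt
Leg 4: heading 187.1°; drift +1.9° → track 189.0°, groundspeed 206.8 kt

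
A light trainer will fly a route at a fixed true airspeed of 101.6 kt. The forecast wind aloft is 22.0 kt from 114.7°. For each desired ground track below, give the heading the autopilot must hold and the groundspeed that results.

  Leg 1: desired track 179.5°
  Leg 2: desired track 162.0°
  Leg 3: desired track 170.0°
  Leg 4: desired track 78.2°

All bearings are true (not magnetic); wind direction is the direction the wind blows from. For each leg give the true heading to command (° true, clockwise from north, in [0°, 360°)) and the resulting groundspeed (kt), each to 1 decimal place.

Leg 1: desired track 179.5°; wind correction -11.3° → command heading 168.2°, groundspeed 90.3 kt
Leg 2: desired track 162.0°; wind correction -9.2° → command heading 152.8°, groundspeed 85.4 kt
Leg 3: desired track 170.0°; wind correction -10.3° → command heading 159.7°, groundspeed 87.5 kt
Leg 4: desired track 78.2°; wind correction +7.4° → command heading 85.6°, groundspeed 83.1 kt

Leg 1: heading=168.2°, groundspeed=90.3 kt
Leg 2: heading=152.8°, groundspeed=85.4 kt
Leg 3: heading=159.7°, groundspeed=87.5 kt
Leg 4: heading=85.6°, groundspeed=83.1 kt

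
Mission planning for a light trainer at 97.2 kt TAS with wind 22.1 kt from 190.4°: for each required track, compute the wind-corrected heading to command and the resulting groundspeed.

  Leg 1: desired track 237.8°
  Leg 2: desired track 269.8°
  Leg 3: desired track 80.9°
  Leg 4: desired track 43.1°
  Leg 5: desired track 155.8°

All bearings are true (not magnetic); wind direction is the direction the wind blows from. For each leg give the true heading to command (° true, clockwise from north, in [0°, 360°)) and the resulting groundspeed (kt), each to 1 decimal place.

Leg 1: heading=228.2°, groundspeed=80.9 kt
Leg 2: heading=256.9°, groundspeed=90.7 kt
Leg 3: heading=93.3°, groundspeed=102.3 kt
Leg 4: heading=50.2°, groundspeed=115.1 kt
Leg 5: heading=163.2°, groundspeed=78.2 kt

Leg 1: desired track 237.8°; wind correction -9.6° → command heading 228.2°, groundspeed 80.9 kt
Leg 2: desired track 269.8°; wind correction -12.9° → command heading 256.9°, groundspeed 90.7 kt
Leg 3: desired track 80.9°; wind correction +12.4° → command heading 93.3°, groundspeed 102.3 kt
Leg 4: desired track 43.1°; wind correction +7.1° → command heading 50.2°, groundspeed 115.1 kt
Leg 5: desired track 155.8°; wind correction +7.4° → command heading 163.2°, groundspeed 78.2 kt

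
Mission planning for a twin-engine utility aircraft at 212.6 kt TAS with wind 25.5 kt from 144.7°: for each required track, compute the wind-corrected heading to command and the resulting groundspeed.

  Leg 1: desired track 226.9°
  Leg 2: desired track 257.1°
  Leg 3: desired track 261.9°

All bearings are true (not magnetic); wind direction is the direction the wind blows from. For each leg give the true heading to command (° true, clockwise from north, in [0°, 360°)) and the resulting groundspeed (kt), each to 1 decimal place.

Leg 1: desired track 226.9°; wind correction -6.8° → command heading 220.1°, groundspeed 207.6 kt
Leg 2: desired track 257.1°; wind correction -6.4° → command heading 250.7°, groundspeed 221.0 kt
Leg 3: desired track 261.9°; wind correction -6.1° → command heading 255.8°, groundspeed 223.0 kt

Leg 1: heading=220.1°, groundspeed=207.6 kt
Leg 2: heading=250.7°, groundspeed=221.0 kt
Leg 3: heading=255.8°, groundspeed=223.0 kt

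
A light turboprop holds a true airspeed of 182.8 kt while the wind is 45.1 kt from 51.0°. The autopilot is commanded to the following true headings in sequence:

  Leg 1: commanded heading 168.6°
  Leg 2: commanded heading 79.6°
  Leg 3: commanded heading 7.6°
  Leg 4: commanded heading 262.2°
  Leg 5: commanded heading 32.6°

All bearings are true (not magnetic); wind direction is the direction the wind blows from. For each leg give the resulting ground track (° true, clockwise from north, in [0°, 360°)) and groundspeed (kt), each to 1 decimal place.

Leg 1: heading 168.6°; drift +11.1° → track 179.7°, groundspeed 207.6 kt
Leg 2: heading 79.6°; drift +8.6° → track 88.2°, groundspeed 144.8 kt
Leg 3: heading 7.6°; drift -11.7° → track 355.9°, groundspeed 153.2 kt
Leg 4: heading 262.2°; drift -6.0° → track 256.2°, groundspeed 222.6 kt
Leg 5: heading 32.6°; drift -5.8° → track 26.8°, groundspeed 140.7 kt

Leg 1: track=179.7°, groundspeed=207.6 kt
Leg 2: track=88.2°, groundspeed=144.8 kt
Leg 3: track=355.9°, groundspeed=153.2 kt
Leg 4: track=256.2°, groundspeed=222.6 kt
Leg 5: track=26.8°, groundspeed=140.7 kt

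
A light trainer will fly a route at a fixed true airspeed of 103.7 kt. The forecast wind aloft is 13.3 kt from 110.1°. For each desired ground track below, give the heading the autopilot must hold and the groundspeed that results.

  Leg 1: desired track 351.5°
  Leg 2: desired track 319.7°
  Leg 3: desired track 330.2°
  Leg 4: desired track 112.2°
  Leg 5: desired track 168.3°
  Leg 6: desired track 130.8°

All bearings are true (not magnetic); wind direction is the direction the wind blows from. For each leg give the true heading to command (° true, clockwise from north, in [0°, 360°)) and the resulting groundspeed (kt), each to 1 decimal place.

Leg 1: heading=358.0°, groundspeed=109.4 kt
Leg 2: heading=323.3°, groundspeed=115.1 kt
Leg 3: heading=334.9°, groundspeed=113.5 kt
Leg 4: heading=111.9°, groundspeed=90.4 kt
Leg 5: heading=162.0°, groundspeed=96.1 kt
Leg 6: heading=128.2°, groundspeed=91.2 kt

Leg 1: desired track 351.5°; wind correction +6.5° → command heading 358.0°, groundspeed 109.4 kt
Leg 2: desired track 319.7°; wind correction +3.6° → command heading 323.3°, groundspeed 115.1 kt
Leg 3: desired track 330.2°; wind correction +4.7° → command heading 334.9°, groundspeed 113.5 kt
Leg 4: desired track 112.2°; wind correction -0.3° → command heading 111.9°, groundspeed 90.4 kt
Leg 5: desired track 168.3°; wind correction -6.3° → command heading 162.0°, groundspeed 96.1 kt
Leg 6: desired track 130.8°; wind correction -2.6° → command heading 128.2°, groundspeed 91.2 kt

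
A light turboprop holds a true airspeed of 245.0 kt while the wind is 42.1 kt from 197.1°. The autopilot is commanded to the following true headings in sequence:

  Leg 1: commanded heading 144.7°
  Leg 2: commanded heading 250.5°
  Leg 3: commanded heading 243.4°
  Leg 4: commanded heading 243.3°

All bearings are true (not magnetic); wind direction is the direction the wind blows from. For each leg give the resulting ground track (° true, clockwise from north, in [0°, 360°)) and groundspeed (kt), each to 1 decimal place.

Leg 1: heading 144.7°; drift -8.6° → track 136.1°, groundspeed 221.8 kt
Leg 2: heading 250.5°; drift +8.7° → track 259.2°, groundspeed 222.5 kt
Leg 3: heading 243.4°; drift +8.0° → track 251.4°, groundspeed 218.0 kt
Leg 4: heading 243.3°; drift +8.0° → track 251.3°, groundspeed 218.0 kt

Leg 1: track=136.1°, groundspeed=221.8 kt
Leg 2: track=259.2°, groundspeed=222.5 kt
Leg 3: track=251.4°, groundspeed=218.0 kt
Leg 4: track=251.3°, groundspeed=218.0 kt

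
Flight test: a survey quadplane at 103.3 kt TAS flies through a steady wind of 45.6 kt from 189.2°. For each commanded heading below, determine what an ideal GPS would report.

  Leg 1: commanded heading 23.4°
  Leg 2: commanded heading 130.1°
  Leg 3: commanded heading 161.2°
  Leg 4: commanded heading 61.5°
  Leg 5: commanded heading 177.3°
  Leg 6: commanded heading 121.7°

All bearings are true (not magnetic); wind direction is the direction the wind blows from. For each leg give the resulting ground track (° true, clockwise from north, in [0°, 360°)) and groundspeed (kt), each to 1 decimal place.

Leg 1: track=19.1°, groundspeed=147.9 kt
Leg 2: track=104.0°, groundspeed=89.0 kt
Leg 3: track=142.4°, groundspeed=66.6 kt
Leg 4: track=46.1°, groundspeed=136.1 kt
Leg 5: track=168.2°, groundspeed=59.4 kt
Leg 6: track=95.6°, groundspeed=95.6 kt

Leg 1: heading 23.4°; drift -4.3° → track 19.1°, groundspeed 147.9 kt
Leg 2: heading 130.1°; drift -26.1° → track 104.0°, groundspeed 89.0 kt
Leg 3: heading 161.2°; drift -18.8° → track 142.4°, groundspeed 66.6 kt
Leg 4: heading 61.5°; drift -15.4° → track 46.1°, groundspeed 136.1 kt
Leg 5: heading 177.3°; drift -9.1° → track 168.2°, groundspeed 59.4 kt
Leg 6: heading 121.7°; drift -26.1° → track 95.6°, groundspeed 95.6 kt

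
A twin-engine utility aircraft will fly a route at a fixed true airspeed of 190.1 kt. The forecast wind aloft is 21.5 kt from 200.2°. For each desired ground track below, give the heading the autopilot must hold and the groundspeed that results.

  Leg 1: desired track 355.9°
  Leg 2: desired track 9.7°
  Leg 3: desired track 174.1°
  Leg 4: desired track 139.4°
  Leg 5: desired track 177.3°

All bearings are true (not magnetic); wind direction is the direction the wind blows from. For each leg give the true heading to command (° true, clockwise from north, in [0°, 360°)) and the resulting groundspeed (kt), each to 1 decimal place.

Leg 1: heading=353.2°, groundspeed=209.5 kt
Leg 2: heading=8.5°, groundspeed=211.2 kt
Leg 3: heading=177.0°, groundspeed=170.6 kt
Leg 4: heading=145.1°, groundspeed=178.7 kt
Leg 5: heading=179.8°, groundspeed=170.1 kt

Leg 1: desired track 355.9°; wind correction -2.7° → command heading 353.2°, groundspeed 209.5 kt
Leg 2: desired track 9.7°; wind correction -1.2° → command heading 8.5°, groundspeed 211.2 kt
Leg 3: desired track 174.1°; wind correction +2.9° → command heading 177.0°, groundspeed 170.6 kt
Leg 4: desired track 139.4°; wind correction +5.7° → command heading 145.1°, groundspeed 178.7 kt
Leg 5: desired track 177.3°; wind correction +2.5° → command heading 179.8°, groundspeed 170.1 kt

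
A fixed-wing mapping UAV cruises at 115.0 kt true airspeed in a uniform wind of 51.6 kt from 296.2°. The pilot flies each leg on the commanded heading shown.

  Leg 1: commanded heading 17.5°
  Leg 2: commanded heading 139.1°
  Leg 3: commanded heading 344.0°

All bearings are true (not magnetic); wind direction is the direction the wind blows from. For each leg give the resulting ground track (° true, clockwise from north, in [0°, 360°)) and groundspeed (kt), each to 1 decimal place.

Leg 1: heading 17.5°; drift +25.4° → track 42.9°, groundspeed 118.7 kt
Leg 2: heading 139.1°; drift -7.0° → track 132.1°, groundspeed 163.8 kt
Leg 3: heading 344.0°; drift +25.4° → track 9.4°, groundspeed 89.0 kt

Leg 1: track=42.9°, groundspeed=118.7 kt
Leg 2: track=132.1°, groundspeed=163.8 kt
Leg 3: track=9.4°, groundspeed=89.0 kt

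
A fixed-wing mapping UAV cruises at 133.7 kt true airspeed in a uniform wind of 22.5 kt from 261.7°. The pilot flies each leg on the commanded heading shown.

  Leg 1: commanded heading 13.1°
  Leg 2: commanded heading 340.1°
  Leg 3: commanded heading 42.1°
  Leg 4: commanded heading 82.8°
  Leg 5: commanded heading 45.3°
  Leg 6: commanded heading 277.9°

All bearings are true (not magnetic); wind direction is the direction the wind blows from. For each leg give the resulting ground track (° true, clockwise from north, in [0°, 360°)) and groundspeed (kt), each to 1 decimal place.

Leg 1: heading 13.1°; drift +8.4° → track 21.5°, groundspeed 143.4 kt
Leg 2: heading 340.1°; drift +9.7° → track 349.8°, groundspeed 131.0 kt
Leg 3: heading 42.1°; drift +5.4° → track 47.5°, groundspeed 151.7 kt
Leg 4: heading 82.8°; drift -0.2° → track 82.6°, groundspeed 156.2 kt
Leg 5: heading 45.3°; drift +5.0° → track 50.3°, groundspeed 152.4 kt
Leg 6: heading 277.9°; drift +3.2° → track 281.1°, groundspeed 112.3 kt

Leg 1: track=21.5°, groundspeed=143.4 kt
Leg 2: track=349.8°, groundspeed=131.0 kt
Leg 3: track=47.5°, groundspeed=151.7 kt
Leg 4: track=82.6°, groundspeed=156.2 kt
Leg 5: track=50.3°, groundspeed=152.4 kt
Leg 6: track=281.1°, groundspeed=112.3 kt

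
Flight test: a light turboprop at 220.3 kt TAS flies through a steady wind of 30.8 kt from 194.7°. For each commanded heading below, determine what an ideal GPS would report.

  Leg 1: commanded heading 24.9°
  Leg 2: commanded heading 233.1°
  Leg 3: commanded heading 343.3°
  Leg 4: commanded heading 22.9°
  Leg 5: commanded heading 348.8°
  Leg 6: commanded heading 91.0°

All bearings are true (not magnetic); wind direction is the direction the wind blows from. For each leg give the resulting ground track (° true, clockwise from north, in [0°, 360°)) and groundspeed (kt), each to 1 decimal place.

Leg 1: heading 24.9°; drift -1.2° → track 23.7°, groundspeed 250.7 kt
Leg 2: heading 233.1°; drift +5.6° → track 238.7°, groundspeed 197.1 kt
Leg 3: heading 343.3°; drift +3.7° → track 347.0°, groundspeed 247.1 kt
Leg 4: heading 22.9°; drift -1.0° → track 21.9°, groundspeed 250.8 kt
Leg 5: heading 348.8°; drift +3.1° → track 351.9°, groundspeed 248.4 kt
Leg 6: heading 91.0°; drift -7.5° → track 83.5°, groundspeed 229.6 kt

Leg 1: track=23.7°, groundspeed=250.7 kt
Leg 2: track=238.7°, groundspeed=197.1 kt
Leg 3: track=347.0°, groundspeed=247.1 kt
Leg 4: track=21.9°, groundspeed=250.8 kt
Leg 5: track=351.9°, groundspeed=248.4 kt
Leg 6: track=83.5°, groundspeed=229.6 kt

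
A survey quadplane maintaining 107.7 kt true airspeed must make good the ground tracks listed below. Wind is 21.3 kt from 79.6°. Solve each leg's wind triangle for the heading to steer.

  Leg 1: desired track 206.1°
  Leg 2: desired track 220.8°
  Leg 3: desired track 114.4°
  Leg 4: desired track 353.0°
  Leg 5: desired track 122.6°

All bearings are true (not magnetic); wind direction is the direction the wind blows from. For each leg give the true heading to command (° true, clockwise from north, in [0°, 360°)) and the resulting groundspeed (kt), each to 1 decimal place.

Leg 1: desired track 206.1°; wind correction -9.1° → command heading 197.0°, groundspeed 119.0 kt
Leg 2: desired track 220.8°; wind correction -7.1° → command heading 213.7°, groundspeed 123.5 kt
Leg 3: desired track 114.4°; wind correction -6.5° → command heading 107.9°, groundspeed 89.5 kt
Leg 4: desired track 353.0°; wind correction +11.4° → command heading 4.4°, groundspeed 104.3 kt
Leg 5: desired track 122.6°; wind correction -7.8° → command heading 114.8°, groundspeed 91.1 kt

Leg 1: heading=197.0°, groundspeed=119.0 kt
Leg 2: heading=213.7°, groundspeed=123.5 kt
Leg 3: heading=107.9°, groundspeed=89.5 kt
Leg 4: heading=4.4°, groundspeed=104.3 kt
Leg 5: heading=114.8°, groundspeed=91.1 kt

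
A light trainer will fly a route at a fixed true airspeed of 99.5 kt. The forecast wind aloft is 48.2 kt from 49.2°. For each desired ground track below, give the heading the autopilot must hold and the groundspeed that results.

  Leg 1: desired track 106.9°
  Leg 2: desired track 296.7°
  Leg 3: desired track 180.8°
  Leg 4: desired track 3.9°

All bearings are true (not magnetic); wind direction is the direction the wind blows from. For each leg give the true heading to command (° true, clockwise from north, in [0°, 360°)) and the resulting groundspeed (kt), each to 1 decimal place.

Leg 1: desired track 106.9°; wind correction -24.2° → command heading 82.7°, groundspeed 65.0 kt
Leg 2: desired track 296.7°; wind correction +26.6° → command heading 323.3°, groundspeed 107.4 kt
Leg 3: desired track 180.8°; wind correction -21.2° → command heading 159.6°, groundspeed 124.7 kt
Leg 4: desired track 3.9°; wind correction +20.1° → command heading 24.0°, groundspeed 59.5 kt

Leg 1: heading=82.7°, groundspeed=65.0 kt
Leg 2: heading=323.3°, groundspeed=107.4 kt
Leg 3: heading=159.6°, groundspeed=124.7 kt
Leg 4: heading=24.0°, groundspeed=59.5 kt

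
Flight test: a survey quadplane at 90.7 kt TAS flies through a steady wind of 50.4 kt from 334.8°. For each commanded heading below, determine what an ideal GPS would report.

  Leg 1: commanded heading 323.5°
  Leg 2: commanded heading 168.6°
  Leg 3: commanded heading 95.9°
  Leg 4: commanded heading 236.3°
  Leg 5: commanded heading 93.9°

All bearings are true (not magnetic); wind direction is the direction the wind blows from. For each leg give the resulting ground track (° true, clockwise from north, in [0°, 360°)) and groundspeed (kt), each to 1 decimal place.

Leg 1: track=310.0°, groundspeed=42.4 kt
Leg 2: track=163.7°, groundspeed=140.2 kt
Leg 3: track=116.2°, groundspeed=124.5 kt
Leg 4: track=209.4°, groundspeed=110.1 kt
Leg 5: track=114.8°, groundspeed=123.3 kt

Leg 1: heading 323.5°; drift -13.5° → track 310.0°, groundspeed 42.4 kt
Leg 2: heading 168.6°; drift -4.9° → track 163.7°, groundspeed 140.2 kt
Leg 3: heading 95.9°; drift +20.3° → track 116.2°, groundspeed 124.5 kt
Leg 4: heading 236.3°; drift -26.9° → track 209.4°, groundspeed 110.1 kt
Leg 5: heading 93.9°; drift +20.9° → track 114.8°, groundspeed 123.3 kt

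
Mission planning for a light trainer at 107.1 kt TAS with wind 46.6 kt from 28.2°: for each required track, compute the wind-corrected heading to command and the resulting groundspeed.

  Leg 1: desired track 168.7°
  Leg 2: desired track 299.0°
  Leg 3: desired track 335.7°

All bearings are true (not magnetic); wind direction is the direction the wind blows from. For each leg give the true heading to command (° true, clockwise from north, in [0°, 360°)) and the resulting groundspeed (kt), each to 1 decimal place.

Leg 1: heading=152.6°, groundspeed=138.9 kt
Leg 2: heading=324.8°, groundspeed=95.8 kt
Leg 3: heading=355.9°, groundspeed=72.1 kt

Leg 1: desired track 168.7°; wind correction -16.1° → command heading 152.6°, groundspeed 138.9 kt
Leg 2: desired track 299.0°; wind correction +25.8° → command heading 324.8°, groundspeed 95.8 kt
Leg 3: desired track 335.7°; wind correction +20.2° → command heading 355.9°, groundspeed 72.1 kt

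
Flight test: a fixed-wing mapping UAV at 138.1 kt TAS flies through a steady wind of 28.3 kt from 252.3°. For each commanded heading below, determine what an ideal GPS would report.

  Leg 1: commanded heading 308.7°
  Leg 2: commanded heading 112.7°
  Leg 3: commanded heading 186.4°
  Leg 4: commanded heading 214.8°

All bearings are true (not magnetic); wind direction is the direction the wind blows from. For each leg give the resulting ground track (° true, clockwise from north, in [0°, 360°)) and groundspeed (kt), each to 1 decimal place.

Leg 1: track=319.6°, groundspeed=124.7 kt
Leg 2: track=106.1°, groundspeed=160.7 kt
Leg 3: track=174.9°, groundspeed=129.2 kt
Leg 4: track=206.3°, groundspeed=116.9 kt

Leg 1: heading 308.7°; drift +10.9° → track 319.6°, groundspeed 124.7 kt
Leg 2: heading 112.7°; drift -6.6° → track 106.1°, groundspeed 160.7 kt
Leg 3: heading 186.4°; drift -11.5° → track 174.9°, groundspeed 129.2 kt
Leg 4: heading 214.8°; drift -8.5° → track 206.3°, groundspeed 116.9 kt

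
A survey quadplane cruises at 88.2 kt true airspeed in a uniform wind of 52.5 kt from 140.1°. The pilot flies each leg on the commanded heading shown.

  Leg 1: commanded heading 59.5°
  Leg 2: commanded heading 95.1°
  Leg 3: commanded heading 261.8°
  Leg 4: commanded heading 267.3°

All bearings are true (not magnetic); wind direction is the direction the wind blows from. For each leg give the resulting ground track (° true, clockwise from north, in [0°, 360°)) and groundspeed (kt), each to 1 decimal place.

Leg 1: track=26.5°, groundspeed=95.0 kt
Leg 2: track=59.1°, groundspeed=63.1 kt
Leg 3: track=282.9°, groundspeed=124.1 kt
Leg 4: track=286.5°, groundspeed=127.0 kt

Leg 1: heading 59.5°; drift -33.0° → track 26.5°, groundspeed 95.0 kt
Leg 2: heading 95.1°; drift -36.0° → track 59.1°, groundspeed 63.1 kt
Leg 3: heading 261.8°; drift +21.1° → track 282.9°, groundspeed 124.1 kt
Leg 4: heading 267.3°; drift +19.2° → track 286.5°, groundspeed 127.0 kt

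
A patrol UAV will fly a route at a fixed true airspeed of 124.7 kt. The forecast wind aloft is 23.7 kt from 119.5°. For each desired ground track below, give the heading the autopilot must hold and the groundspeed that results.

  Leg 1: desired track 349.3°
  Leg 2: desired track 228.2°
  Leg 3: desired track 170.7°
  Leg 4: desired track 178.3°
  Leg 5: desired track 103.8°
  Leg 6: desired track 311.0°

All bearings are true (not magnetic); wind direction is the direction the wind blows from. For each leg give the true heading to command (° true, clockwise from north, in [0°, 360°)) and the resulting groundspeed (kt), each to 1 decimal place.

Leg 1: desired track 349.3°; wind correction +8.3° → command heading 357.6°, groundspeed 138.7 kt
Leg 2: desired track 228.2°; wind correction -10.4° → command heading 217.8°, groundspeed 130.3 kt
Leg 3: desired track 170.7°; wind correction -8.5° → command heading 162.2°, groundspeed 108.5 kt
Leg 4: desired track 178.3°; wind correction -9.4° → command heading 168.9°, groundspeed 110.8 kt
Leg 5: desired track 103.8°; wind correction +2.9° → command heading 106.7°, groundspeed 101.7 kt
Leg 6: desired track 311.0°; wind correction +2.2° → command heading 313.2°, groundspeed 147.8 kt

Leg 1: heading=357.6°, groundspeed=138.7 kt
Leg 2: heading=217.8°, groundspeed=130.3 kt
Leg 3: heading=162.2°, groundspeed=108.5 kt
Leg 4: heading=168.9°, groundspeed=110.8 kt
Leg 5: heading=106.7°, groundspeed=101.7 kt
Leg 6: heading=313.2°, groundspeed=147.8 kt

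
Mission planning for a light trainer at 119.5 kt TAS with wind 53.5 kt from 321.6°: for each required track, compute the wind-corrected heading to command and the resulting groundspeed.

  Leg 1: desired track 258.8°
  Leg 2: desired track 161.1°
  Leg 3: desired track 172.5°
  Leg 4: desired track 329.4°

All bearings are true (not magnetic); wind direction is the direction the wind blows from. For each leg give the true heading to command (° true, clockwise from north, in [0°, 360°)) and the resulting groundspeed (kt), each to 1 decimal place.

Leg 1: heading=282.3°, groundspeed=85.2 kt
Leg 2: heading=169.7°, groundspeed=168.6 kt
Leg 3: heading=185.8°, groundspeed=162.2 kt
Leg 4: heading=325.9°, groundspeed=66.3 kt

Leg 1: desired track 258.8°; wind correction +23.5° → command heading 282.3°, groundspeed 85.2 kt
Leg 2: desired track 161.1°; wind correction +8.6° → command heading 169.7°, groundspeed 168.6 kt
Leg 3: desired track 172.5°; wind correction +13.3° → command heading 185.8°, groundspeed 162.2 kt
Leg 4: desired track 329.4°; wind correction -3.5° → command heading 325.9°, groundspeed 66.3 kt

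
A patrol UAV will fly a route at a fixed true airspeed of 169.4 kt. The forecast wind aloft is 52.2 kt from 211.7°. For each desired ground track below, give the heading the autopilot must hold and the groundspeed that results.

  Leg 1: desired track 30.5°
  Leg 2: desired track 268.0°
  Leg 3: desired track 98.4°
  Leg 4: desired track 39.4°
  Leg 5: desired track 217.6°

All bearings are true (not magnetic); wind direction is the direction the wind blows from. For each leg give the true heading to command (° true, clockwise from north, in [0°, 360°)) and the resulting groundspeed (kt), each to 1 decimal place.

Leg 1: heading=30.1°, groundspeed=221.6 kt
Leg 2: heading=253.1°, groundspeed=134.8 kt
Leg 3: heading=114.8°, groundspeed=183.1 kt
Leg 4: heading=41.8°, groundspeed=221.0 kt
Leg 5: heading=215.8°, groundspeed=117.4 kt

Leg 1: desired track 30.5°; wind correction -0.4° → command heading 30.1°, groundspeed 221.6 kt
Leg 2: desired track 268.0°; wind correction -14.9° → command heading 253.1°, groundspeed 134.8 kt
Leg 3: desired track 98.4°; wind correction +16.4° → command heading 114.8°, groundspeed 183.1 kt
Leg 4: desired track 39.4°; wind correction +2.4° → command heading 41.8°, groundspeed 221.0 kt
Leg 5: desired track 217.6°; wind correction -1.8° → command heading 215.8°, groundspeed 117.4 kt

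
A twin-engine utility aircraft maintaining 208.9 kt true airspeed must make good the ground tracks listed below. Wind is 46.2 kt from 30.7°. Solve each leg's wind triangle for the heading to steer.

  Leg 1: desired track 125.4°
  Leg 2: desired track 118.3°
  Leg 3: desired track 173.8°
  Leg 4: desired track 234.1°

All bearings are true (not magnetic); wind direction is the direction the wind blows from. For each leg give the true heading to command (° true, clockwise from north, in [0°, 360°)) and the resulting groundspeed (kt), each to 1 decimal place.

Leg 1: heading=112.7°, groundspeed=207.5 kt
Leg 2: heading=105.5°, groundspeed=201.8 kt
Leg 3: heading=166.2°, groundspeed=244.0 kt
Leg 4: heading=239.1°, groundspeed=250.5 kt

Leg 1: desired track 125.4°; wind correction -12.7° → command heading 112.7°, groundspeed 207.5 kt
Leg 2: desired track 118.3°; wind correction -12.8° → command heading 105.5°, groundspeed 201.8 kt
Leg 3: desired track 173.8°; wind correction -7.6° → command heading 166.2°, groundspeed 244.0 kt
Leg 4: desired track 234.1°; wind correction +5.0° → command heading 239.1°, groundspeed 250.5 kt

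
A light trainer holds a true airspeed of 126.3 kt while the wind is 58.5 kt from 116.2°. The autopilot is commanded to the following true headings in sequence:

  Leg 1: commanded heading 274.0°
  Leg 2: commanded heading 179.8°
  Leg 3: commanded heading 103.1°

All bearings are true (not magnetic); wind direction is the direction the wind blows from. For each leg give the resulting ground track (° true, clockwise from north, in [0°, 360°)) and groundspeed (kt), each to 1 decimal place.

Leg 1: heading 274.0°; drift +7.0° → track 281.0°, groundspeed 181.8 kt
Leg 2: heading 179.8°; drift +27.6° → track 207.4°, groundspeed 113.2 kt
Leg 3: heading 103.1°; drift -10.8° → track 92.3°, groundspeed 70.6 kt

Leg 1: track=281.0°, groundspeed=181.8 kt
Leg 2: track=207.4°, groundspeed=113.2 kt
Leg 3: track=92.3°, groundspeed=70.6 kt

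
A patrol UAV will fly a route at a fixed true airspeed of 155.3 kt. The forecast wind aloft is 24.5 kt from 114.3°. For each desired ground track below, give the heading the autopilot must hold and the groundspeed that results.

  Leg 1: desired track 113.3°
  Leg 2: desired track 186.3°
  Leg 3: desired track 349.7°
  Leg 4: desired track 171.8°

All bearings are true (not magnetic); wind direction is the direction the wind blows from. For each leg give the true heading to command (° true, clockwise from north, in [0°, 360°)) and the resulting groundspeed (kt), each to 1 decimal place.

Leg 1: heading=113.5°, groundspeed=130.8 kt
Leg 2: heading=177.7°, groundspeed=146.0 kt
Leg 3: heading=357.2°, groundspeed=167.9 kt
Leg 4: heading=164.2°, groundspeed=140.8 kt

Leg 1: desired track 113.3°; wind correction +0.2° → command heading 113.5°, groundspeed 130.8 kt
Leg 2: desired track 186.3°; wind correction -8.6° → command heading 177.7°, groundspeed 146.0 kt
Leg 3: desired track 349.7°; wind correction +7.5° → command heading 357.2°, groundspeed 167.9 kt
Leg 4: desired track 171.8°; wind correction -7.6° → command heading 164.2°, groundspeed 140.8 kt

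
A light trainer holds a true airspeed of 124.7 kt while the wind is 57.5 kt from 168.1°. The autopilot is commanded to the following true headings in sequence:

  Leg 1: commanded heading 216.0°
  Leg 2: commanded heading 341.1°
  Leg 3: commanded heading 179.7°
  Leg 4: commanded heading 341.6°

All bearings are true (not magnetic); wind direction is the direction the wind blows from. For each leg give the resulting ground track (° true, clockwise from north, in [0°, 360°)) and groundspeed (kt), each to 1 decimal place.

Leg 1: heading 216.0°; drift +26.3° → track 242.3°, groundspeed 96.1 kt
Leg 2: heading 341.1°; drift +2.2° → track 343.3°, groundspeed 181.9 kt
Leg 3: heading 179.7°; drift +9.6° → track 189.3°, groundspeed 69.3 kt
Leg 4: heading 341.6°; drift +2.1° → track 343.7°, groundspeed 181.9 kt

Leg 1: track=242.3°, groundspeed=96.1 kt
Leg 2: track=343.3°, groundspeed=181.9 kt
Leg 3: track=189.3°, groundspeed=69.3 kt
Leg 4: track=343.7°, groundspeed=181.9 kt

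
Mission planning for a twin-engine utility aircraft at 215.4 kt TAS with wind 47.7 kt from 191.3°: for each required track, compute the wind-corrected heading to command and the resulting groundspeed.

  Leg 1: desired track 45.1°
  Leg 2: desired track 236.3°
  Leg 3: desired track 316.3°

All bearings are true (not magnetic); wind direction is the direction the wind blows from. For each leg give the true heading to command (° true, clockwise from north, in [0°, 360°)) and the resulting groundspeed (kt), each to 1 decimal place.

Leg 1: heading=52.2°, groundspeed=253.4 kt
Leg 2: heading=227.3°, groundspeed=179.0 kt
Leg 3: heading=305.8°, groundspeed=239.2 kt

Leg 1: desired track 45.1°; wind correction +7.1° → command heading 52.2°, groundspeed 253.4 kt
Leg 2: desired track 236.3°; wind correction -9.0° → command heading 227.3°, groundspeed 179.0 kt
Leg 3: desired track 316.3°; wind correction -10.5° → command heading 305.8°, groundspeed 239.2 kt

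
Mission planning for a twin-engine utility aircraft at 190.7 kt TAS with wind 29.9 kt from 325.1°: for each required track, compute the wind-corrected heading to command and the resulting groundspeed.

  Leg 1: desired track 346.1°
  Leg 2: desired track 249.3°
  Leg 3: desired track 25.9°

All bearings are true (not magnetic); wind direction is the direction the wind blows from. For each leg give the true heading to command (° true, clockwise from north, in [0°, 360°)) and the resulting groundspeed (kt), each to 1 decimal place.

Leg 1: heading=342.9°, groundspeed=162.5 kt
Leg 2: heading=258.0°, groundspeed=181.1 kt
Leg 3: heading=18.0°, groundspeed=174.3 kt

Leg 1: desired track 346.1°; wind correction -3.2° → command heading 342.9°, groundspeed 162.5 kt
Leg 2: desired track 249.3°; wind correction +8.7° → command heading 258.0°, groundspeed 181.1 kt
Leg 3: desired track 25.9°; wind correction -7.9° → command heading 18.0°, groundspeed 174.3 kt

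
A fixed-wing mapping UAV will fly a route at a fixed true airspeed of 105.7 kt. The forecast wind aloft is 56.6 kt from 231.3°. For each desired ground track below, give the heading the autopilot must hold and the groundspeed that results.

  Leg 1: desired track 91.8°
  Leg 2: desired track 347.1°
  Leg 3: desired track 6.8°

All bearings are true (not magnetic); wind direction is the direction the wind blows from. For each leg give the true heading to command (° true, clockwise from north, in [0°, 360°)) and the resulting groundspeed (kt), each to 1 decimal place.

Leg 1: heading=112.2°, groundspeed=142.1 kt
Leg 2: heading=318.3°, groundspeed=117.2 kt
Leg 3: heading=344.8°, groundspeed=138.3 kt

Leg 1: desired track 91.8°; wind correction +20.4° → command heading 112.2°, groundspeed 142.1 kt
Leg 2: desired track 347.1°; wind correction -28.8° → command heading 318.3°, groundspeed 117.2 kt
Leg 3: desired track 6.8°; wind correction -22.0° → command heading 344.8°, groundspeed 138.3 kt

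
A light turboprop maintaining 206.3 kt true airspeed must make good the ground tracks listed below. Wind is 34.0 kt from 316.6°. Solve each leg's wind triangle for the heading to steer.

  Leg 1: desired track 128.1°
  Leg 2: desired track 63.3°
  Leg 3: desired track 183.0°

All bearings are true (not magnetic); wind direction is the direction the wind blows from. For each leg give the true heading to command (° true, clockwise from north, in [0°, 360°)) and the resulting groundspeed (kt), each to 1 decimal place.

Leg 1: desired track 128.1°; wind correction -1.4° → command heading 126.7°, groundspeed 239.9 kt
Leg 2: desired track 63.3°; wind correction -9.1° → command heading 54.2°, groundspeed 213.5 kt
Leg 3: desired track 183.0°; wind correction +6.9° → command heading 189.9°, groundspeed 228.3 kt

Leg 1: heading=126.7°, groundspeed=239.9 kt
Leg 2: heading=54.2°, groundspeed=213.5 kt
Leg 3: heading=189.9°, groundspeed=228.3 kt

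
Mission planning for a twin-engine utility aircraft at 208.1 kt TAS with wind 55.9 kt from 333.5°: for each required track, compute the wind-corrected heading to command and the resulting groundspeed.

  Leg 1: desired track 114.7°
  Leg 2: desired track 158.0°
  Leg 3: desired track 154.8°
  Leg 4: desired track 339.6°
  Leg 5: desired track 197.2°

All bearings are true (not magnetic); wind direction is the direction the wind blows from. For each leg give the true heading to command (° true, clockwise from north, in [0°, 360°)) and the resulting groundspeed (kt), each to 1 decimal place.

Leg 1: desired track 114.7°; wind correction -9.7° → command heading 105.0°, groundspeed 248.7 kt
Leg 2: desired track 158.0°; wind correction +1.2° → command heading 159.2°, groundspeed 263.8 kt
Leg 3: desired track 154.8°; wind correction +0.3° → command heading 155.1°, groundspeed 264.0 kt
Leg 4: desired track 339.6°; wind correction -1.6° → command heading 338.0°, groundspeed 152.4 kt
Leg 5: desired track 197.2°; wind correction +10.7° → command heading 207.9°, groundspeed 244.9 kt

Leg 1: heading=105.0°, groundspeed=248.7 kt
Leg 2: heading=159.2°, groundspeed=263.8 kt
Leg 3: heading=155.1°, groundspeed=264.0 kt
Leg 4: heading=338.0°, groundspeed=152.4 kt
Leg 5: heading=207.9°, groundspeed=244.9 kt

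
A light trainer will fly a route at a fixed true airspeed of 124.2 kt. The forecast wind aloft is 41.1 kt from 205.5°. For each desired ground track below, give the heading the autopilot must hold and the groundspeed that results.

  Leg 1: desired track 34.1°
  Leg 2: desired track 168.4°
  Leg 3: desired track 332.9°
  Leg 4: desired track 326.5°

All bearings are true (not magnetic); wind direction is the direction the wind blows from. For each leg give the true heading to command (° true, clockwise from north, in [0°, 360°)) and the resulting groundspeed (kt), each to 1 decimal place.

Leg 1: desired track 34.1°; wind correction +2.8° → command heading 36.9°, groundspeed 164.7 kt
Leg 2: desired track 168.4°; wind correction +11.5° → command heading 179.9°, groundspeed 88.9 kt
Leg 3: desired track 332.9°; wind correction -15.2° → command heading 317.7°, groundspeed 144.8 kt
Leg 4: desired track 326.5°; wind correction -16.5° → command heading 310.0°, groundspeed 140.3 kt

Leg 1: heading=36.9°, groundspeed=164.7 kt
Leg 2: heading=179.9°, groundspeed=88.9 kt
Leg 3: heading=317.7°, groundspeed=144.8 kt
Leg 4: heading=310.0°, groundspeed=140.3 kt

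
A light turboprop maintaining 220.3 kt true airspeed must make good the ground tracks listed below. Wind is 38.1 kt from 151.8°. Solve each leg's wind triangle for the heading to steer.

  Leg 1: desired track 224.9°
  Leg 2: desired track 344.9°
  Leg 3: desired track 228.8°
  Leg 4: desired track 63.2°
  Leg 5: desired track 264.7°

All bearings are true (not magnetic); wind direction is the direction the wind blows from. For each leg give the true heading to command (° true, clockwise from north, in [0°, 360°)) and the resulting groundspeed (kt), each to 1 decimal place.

Leg 1: heading=215.4°, groundspeed=206.2 kt
Leg 2: heading=347.1°, groundspeed=257.2 kt
Leg 3: heading=219.1°, groundspeed=208.6 kt
Leg 4: heading=73.2°, groundspeed=216.1 kt
Leg 5: heading=255.5°, groundspeed=232.3 kt

Leg 1: desired track 224.9°; wind correction -9.5° → command heading 215.4°, groundspeed 206.2 kt
Leg 2: desired track 344.9°; wind correction +2.2° → command heading 347.1°, groundspeed 257.2 kt
Leg 3: desired track 228.8°; wind correction -9.7° → command heading 219.1°, groundspeed 208.6 kt
Leg 4: desired track 63.2°; wind correction +10.0° → command heading 73.2°, groundspeed 216.1 kt
Leg 5: desired track 264.7°; wind correction -9.2° → command heading 255.5°, groundspeed 232.3 kt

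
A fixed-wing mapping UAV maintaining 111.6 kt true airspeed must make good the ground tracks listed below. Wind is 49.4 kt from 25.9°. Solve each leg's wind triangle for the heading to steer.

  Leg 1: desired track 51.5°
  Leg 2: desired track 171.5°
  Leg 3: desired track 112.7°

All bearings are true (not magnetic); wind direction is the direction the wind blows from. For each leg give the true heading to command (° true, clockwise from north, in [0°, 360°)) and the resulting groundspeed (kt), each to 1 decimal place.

Leg 1: heading=40.5°, groundspeed=65.0 kt
Leg 2: heading=157.0°, groundspeed=148.8 kt
Leg 3: heading=86.5°, groundspeed=97.4 kt

Leg 1: desired track 51.5°; wind correction -11.0° → command heading 40.5°, groundspeed 65.0 kt
Leg 2: desired track 171.5°; wind correction -14.5° → command heading 157.0°, groundspeed 148.8 kt
Leg 3: desired track 112.7°; wind correction -26.2° → command heading 86.5°, groundspeed 97.4 kt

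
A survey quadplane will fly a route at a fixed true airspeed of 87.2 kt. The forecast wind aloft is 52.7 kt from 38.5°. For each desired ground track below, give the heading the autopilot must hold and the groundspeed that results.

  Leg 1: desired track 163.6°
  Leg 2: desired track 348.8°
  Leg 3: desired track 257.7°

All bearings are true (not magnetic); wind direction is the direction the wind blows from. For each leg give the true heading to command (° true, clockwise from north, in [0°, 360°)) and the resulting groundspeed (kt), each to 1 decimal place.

Leg 1: desired track 163.6°; wind correction -29.6° → command heading 134.0°, groundspeed 106.1 kt
Leg 2: desired track 348.8°; wind correction +27.4° → command heading 16.2°, groundspeed 43.3 kt
Leg 3: desired track 257.7°; wind correction +22.5° → command heading 280.2°, groundspeed 121.4 kt

Leg 1: heading=134.0°, groundspeed=106.1 kt
Leg 2: heading=16.2°, groundspeed=43.3 kt
Leg 3: heading=280.2°, groundspeed=121.4 kt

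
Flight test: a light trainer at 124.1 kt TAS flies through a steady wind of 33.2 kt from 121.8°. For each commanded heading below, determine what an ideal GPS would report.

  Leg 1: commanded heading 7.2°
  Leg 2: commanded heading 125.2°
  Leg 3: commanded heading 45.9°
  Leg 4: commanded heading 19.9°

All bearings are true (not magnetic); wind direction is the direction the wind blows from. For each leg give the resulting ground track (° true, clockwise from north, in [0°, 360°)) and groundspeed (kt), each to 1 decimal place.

Leg 1: track=354.9°, groundspeed=141.2 kt
Leg 2: track=126.4°, groundspeed=91.0 kt
Leg 3: track=30.4°, groundspeed=120.4 kt
Leg 4: track=6.0°, groundspeed=134.9 kt

Leg 1: heading 7.2°; drift -12.3° → track 354.9°, groundspeed 141.2 kt
Leg 2: heading 125.2°; drift +1.2° → track 126.4°, groundspeed 91.0 kt
Leg 3: heading 45.9°; drift -15.5° → track 30.4°, groundspeed 120.4 kt
Leg 4: heading 19.9°; drift -13.9° → track 6.0°, groundspeed 134.9 kt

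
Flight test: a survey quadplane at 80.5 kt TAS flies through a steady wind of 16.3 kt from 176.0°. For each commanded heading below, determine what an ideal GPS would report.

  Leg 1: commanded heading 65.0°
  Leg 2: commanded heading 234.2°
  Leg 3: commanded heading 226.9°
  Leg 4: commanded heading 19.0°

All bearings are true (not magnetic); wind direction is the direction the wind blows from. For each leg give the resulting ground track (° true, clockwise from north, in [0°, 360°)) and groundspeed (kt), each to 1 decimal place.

Leg 1: heading 65.0°; drift -10.0° → track 55.0°, groundspeed 87.7 kt
Leg 2: heading 234.2°; drift +10.9° → track 245.1°, groundspeed 73.2 kt
Leg 3: heading 226.9°; drift +10.2° → track 237.1°, groundspeed 71.4 kt
Leg 4: heading 19.0°; drift -3.8° → track 15.2°, groundspeed 95.7 kt

Leg 1: track=55.0°, groundspeed=87.7 kt
Leg 2: track=245.1°, groundspeed=73.2 kt
Leg 3: track=237.1°, groundspeed=71.4 kt
Leg 4: track=15.2°, groundspeed=95.7 kt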